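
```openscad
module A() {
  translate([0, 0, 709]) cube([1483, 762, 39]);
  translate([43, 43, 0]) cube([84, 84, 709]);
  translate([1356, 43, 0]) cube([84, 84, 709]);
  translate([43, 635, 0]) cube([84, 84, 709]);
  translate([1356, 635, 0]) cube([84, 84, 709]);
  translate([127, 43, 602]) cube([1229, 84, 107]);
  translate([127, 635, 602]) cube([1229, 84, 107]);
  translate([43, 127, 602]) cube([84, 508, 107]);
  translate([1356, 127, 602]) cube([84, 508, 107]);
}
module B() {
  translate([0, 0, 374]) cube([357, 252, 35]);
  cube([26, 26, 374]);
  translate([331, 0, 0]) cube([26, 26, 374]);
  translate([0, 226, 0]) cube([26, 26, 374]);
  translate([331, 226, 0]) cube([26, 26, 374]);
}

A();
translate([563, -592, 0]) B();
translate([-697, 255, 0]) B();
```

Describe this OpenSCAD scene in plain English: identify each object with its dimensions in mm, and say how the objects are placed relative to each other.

A is a rectangular dining table. The top is 1483×762×39 mm with its upper surface at z = 748 mm. It stands on four 84×84 mm square legs, each inset 43 mm from the nearest pair of top edges, running from the floor to the underside of the top. Four apron rails, 84 mm thick and 107 mm tall, run between adjacent legs with their top edges flush with the underside of the top and their outer faces flush with the legs' outer faces.

B is a four-legged stool. The seat is 357×252 mm, 35 mm thick, top at z = 409 mm. It stands on four square legs, each 26×26 mm in cross-section, from z = 0 to the seat underside, each flush with a corner of the seat.

Two stools sit around the table at the −y, −x sides.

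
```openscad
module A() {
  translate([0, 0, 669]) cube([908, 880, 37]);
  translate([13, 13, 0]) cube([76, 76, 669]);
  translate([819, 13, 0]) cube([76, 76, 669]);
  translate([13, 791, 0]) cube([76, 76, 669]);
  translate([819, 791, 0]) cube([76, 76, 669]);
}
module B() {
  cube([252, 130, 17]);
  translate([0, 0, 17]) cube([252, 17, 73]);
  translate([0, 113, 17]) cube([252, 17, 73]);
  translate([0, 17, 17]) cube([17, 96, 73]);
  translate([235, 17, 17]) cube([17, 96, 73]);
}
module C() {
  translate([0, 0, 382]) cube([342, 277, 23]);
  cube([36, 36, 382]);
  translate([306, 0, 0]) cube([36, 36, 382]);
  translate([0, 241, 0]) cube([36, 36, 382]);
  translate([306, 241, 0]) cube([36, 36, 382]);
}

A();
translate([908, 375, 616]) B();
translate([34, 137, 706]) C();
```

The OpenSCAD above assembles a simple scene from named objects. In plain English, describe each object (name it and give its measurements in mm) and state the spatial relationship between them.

A is a table: top 908 mm (x) × 880 mm (y), 37 mm thick, upper face at z = 706 mm, on four 76×76 mm square legs, each inset 13 mm from the nearest pair of top edges, running from z = 0 to the bottom of the top.

B is an open storage box with external size 252×130×90 mm and wall thickness 17 mm (the base is also 17 mm thick). The base covers the whole footprint; the four walls stand on the base, with the y-facing walls full-width and the x-facing walls fitting between their inner faces.

C is a simple wooden stool: a rectangular seat 342 mm (x) by 277 mm (y), 23 mm thick, top face at z = 405 mm, on four square legs, each 36×36 mm in cross-section. The legs rest on z = 0, each flush with a corner of the seat.

The open box is beside the table with their tops flush at z = 706. The stool is on top of the table.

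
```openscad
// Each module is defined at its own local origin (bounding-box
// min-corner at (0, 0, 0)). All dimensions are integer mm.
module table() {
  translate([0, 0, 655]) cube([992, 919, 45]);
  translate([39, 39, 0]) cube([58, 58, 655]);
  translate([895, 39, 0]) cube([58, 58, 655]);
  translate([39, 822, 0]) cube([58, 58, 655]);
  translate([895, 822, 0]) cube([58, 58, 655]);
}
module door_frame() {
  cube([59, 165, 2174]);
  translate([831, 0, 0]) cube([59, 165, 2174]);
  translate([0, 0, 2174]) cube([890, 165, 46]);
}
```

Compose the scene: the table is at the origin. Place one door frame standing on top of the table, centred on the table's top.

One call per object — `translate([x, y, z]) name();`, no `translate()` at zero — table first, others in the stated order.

table();
translate([51, 377, 700]) door_frame();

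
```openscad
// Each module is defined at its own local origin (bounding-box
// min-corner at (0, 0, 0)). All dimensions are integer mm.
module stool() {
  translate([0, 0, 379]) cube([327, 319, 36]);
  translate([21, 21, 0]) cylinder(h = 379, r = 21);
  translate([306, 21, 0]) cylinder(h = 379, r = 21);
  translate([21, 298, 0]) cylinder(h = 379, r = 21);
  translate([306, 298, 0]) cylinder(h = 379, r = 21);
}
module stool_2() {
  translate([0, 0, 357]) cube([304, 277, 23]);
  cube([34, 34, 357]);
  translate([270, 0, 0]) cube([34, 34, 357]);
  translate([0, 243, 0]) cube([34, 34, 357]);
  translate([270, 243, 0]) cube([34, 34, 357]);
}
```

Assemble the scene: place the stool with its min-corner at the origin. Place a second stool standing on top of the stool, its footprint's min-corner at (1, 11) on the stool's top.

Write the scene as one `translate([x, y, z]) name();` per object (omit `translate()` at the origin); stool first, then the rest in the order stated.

stool();
translate([1, 11, 415]) stool_2();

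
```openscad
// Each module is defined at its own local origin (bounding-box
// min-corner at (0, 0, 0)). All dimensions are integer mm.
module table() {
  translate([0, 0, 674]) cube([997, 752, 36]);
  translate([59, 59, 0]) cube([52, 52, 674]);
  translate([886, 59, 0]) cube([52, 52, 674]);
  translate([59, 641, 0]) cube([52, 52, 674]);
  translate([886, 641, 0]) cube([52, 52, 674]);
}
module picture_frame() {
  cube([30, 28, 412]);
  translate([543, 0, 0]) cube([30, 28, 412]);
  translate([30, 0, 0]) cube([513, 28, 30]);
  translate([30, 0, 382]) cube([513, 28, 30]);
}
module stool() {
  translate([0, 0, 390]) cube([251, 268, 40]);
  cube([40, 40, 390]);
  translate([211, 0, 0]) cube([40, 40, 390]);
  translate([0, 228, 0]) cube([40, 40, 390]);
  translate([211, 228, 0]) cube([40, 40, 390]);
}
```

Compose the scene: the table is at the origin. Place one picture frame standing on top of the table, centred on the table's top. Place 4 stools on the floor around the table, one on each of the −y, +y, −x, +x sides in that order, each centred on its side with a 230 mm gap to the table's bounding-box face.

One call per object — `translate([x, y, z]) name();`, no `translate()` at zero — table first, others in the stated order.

table();
translate([212, 362, 710]) picture_frame();
translate([373, -498, 0]) stool();
translate([373, 982, 0]) stool();
translate([-481, 242, 0]) stool();
translate([1227, 242, 0]) stool();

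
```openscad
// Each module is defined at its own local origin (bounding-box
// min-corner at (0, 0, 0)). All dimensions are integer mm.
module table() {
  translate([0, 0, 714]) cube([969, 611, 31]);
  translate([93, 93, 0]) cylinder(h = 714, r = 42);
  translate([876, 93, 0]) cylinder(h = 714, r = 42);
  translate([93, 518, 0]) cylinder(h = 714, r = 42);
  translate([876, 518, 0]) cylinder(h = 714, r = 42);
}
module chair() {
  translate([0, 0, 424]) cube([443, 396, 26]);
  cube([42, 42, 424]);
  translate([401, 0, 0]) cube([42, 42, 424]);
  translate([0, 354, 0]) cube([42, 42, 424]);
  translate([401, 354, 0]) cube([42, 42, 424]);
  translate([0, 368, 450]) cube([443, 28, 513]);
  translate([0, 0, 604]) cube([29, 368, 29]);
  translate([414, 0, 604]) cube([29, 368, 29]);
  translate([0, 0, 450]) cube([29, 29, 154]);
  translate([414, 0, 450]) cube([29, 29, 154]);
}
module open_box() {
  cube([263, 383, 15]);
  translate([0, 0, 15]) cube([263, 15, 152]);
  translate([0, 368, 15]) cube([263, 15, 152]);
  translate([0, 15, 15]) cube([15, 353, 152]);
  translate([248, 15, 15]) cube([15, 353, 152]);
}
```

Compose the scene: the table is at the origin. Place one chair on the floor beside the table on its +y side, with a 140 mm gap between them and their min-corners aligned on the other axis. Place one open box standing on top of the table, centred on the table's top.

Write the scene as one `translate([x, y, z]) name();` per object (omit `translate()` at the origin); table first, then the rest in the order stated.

table();
translate([0, 751, 0]) chair();
translate([353, 114, 745]) open_box();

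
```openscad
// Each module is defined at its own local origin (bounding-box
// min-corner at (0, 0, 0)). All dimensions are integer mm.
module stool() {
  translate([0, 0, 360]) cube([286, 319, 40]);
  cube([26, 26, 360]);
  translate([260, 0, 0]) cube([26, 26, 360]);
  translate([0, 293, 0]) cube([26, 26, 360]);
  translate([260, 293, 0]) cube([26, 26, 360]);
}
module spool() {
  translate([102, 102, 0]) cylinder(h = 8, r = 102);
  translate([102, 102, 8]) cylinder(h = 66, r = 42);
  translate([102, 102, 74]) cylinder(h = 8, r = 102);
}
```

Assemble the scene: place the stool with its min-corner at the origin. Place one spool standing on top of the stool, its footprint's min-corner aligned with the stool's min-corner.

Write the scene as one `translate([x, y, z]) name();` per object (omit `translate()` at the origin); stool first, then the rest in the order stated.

stool();
translate([0, 0, 400]) spool();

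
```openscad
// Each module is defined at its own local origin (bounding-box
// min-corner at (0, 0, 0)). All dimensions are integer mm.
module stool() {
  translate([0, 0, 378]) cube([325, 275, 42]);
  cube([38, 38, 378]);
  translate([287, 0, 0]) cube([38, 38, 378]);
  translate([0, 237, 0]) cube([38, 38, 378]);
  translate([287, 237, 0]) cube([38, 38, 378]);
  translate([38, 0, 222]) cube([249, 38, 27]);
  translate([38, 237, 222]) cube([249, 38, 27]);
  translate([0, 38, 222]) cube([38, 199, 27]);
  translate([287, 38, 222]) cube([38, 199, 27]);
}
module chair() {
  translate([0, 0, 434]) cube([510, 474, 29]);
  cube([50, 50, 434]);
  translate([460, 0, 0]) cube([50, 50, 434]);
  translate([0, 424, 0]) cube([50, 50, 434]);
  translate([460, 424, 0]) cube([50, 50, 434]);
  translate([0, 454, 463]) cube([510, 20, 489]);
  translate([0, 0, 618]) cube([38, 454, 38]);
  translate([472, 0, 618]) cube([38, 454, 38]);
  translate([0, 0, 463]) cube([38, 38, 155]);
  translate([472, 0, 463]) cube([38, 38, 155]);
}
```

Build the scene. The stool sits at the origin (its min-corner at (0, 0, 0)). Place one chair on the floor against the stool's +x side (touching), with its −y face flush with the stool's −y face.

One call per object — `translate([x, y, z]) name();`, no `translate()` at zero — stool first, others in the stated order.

stool();
translate([325, 0, 0]) chair();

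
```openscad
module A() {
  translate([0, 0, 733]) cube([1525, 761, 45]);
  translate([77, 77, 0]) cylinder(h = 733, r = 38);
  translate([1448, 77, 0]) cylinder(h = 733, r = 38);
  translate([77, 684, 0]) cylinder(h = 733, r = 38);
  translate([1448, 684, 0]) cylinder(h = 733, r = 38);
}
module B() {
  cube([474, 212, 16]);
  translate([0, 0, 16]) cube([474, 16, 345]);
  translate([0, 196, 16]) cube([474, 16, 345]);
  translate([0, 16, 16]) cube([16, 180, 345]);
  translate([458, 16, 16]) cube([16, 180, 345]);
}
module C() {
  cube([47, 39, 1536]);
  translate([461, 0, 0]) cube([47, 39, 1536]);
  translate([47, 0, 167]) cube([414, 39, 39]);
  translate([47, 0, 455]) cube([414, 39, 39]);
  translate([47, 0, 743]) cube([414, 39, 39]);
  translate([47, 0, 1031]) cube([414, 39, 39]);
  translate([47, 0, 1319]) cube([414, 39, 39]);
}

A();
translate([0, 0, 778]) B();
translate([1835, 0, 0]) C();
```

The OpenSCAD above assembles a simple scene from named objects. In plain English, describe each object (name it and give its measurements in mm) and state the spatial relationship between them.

A is a rectangular dining table. The top is 1525×761×45 mm with its upper surface at z = 778 mm. It stands on four round legs of 76 mm diameter, each leg's bounding box inset 39 mm from the nearest pair of top edges, running from the floor to the underside of the top.

B is an open-topped rectangular box: outside dimensions 474×212×361 mm, with a uniform wall and base thickness of 16 mm. The base is a full 474×212 slab on the floor; four walls sit on top of the base. The front and back walls (the −y and +y sides) span the full width; the two side walls fit between them.

C is a straight ladder. Two 47×39 mm vertical rails, 1536 mm tall, stand 508 mm apart (outside-to-outside) with their front faces coplanar on the −y side. 5 rungs, each 39 mm deep and 39 mm tall, span between the inner faces of the rails, front faces flush with the rails. The lowest rung's underside is at z = 167 mm and rungs are spaced 288 mm apart (underside to underside).

The open box is on top of the table. The ladder is on the floor beside the table on its +x side.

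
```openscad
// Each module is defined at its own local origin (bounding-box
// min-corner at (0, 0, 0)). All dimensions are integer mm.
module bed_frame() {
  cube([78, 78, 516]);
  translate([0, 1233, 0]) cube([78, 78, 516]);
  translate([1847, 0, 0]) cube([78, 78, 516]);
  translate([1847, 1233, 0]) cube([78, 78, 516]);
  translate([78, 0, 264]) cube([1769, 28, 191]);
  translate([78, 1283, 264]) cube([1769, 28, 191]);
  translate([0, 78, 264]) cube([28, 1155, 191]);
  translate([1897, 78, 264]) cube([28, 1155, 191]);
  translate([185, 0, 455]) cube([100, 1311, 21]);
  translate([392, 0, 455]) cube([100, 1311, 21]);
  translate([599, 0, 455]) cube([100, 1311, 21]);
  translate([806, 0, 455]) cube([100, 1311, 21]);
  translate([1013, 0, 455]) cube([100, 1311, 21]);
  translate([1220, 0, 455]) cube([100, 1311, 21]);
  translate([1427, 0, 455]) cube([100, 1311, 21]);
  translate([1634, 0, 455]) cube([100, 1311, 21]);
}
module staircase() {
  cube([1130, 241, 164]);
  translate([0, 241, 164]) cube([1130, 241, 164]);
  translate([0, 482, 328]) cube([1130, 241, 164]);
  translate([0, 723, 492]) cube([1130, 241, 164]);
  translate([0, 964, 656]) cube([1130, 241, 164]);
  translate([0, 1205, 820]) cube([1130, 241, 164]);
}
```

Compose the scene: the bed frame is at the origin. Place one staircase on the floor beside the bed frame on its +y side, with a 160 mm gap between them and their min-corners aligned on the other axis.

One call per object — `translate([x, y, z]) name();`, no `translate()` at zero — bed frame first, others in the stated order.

bed_frame();
translate([0, 1471, 0]) staircase();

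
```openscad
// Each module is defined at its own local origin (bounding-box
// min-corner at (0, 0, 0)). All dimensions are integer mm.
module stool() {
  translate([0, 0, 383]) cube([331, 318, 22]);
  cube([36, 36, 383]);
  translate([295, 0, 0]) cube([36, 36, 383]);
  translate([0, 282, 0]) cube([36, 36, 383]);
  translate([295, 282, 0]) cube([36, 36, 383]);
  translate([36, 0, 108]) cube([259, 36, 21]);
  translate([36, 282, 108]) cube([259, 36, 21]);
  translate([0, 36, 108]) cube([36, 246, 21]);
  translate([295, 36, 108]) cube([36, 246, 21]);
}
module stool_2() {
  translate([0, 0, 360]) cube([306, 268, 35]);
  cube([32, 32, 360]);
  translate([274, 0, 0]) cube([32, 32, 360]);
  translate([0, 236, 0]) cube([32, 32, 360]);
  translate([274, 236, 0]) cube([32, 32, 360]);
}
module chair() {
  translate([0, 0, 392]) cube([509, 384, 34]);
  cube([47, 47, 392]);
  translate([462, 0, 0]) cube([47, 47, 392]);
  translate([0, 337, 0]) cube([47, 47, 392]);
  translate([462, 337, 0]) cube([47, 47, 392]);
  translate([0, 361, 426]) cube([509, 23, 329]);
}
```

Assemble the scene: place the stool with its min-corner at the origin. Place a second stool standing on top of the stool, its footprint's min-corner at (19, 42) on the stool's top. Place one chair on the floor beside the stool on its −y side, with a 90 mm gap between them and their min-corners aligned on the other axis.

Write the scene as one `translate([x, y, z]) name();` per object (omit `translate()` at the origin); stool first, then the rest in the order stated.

stool();
translate([19, 42, 405]) stool_2();
translate([0, -474, 0]) chair();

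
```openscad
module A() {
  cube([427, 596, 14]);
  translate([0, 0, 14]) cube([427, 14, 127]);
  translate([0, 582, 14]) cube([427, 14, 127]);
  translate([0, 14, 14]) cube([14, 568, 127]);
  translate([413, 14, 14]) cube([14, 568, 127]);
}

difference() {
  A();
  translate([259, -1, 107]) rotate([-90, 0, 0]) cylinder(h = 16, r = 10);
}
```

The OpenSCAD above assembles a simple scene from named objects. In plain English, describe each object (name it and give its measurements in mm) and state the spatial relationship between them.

A is an open-topped rectangular box: outside dimensions 427×596×141 mm, with a uniform wall and base thickness of 14 mm. The base is a full 427×596 slab on the floor; four walls sit on top of the base. The front and back walls (the −y and +y sides) span the full width; the two side walls fit between them.

The open box has a circular hole of radius 10 mm through its front wall, centred at (x = 259, z = 107).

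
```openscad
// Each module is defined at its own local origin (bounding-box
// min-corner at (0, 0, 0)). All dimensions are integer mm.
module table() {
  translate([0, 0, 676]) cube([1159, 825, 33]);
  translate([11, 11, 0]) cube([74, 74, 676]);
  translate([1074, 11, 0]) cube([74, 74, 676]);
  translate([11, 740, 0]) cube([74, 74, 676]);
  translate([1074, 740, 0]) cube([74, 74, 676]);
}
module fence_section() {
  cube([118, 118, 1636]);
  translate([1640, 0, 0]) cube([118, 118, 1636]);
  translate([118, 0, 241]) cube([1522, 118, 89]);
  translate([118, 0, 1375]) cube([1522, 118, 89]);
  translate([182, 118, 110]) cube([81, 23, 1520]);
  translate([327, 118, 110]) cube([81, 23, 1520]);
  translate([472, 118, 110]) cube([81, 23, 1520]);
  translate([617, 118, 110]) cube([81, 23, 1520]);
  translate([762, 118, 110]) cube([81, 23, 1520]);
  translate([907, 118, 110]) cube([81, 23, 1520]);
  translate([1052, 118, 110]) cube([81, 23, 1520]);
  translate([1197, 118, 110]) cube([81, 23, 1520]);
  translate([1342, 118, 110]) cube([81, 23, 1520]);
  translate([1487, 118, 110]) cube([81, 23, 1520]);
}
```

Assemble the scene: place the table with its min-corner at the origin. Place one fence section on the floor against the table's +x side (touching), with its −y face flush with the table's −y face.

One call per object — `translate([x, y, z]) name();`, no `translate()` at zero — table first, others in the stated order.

table();
translate([1159, 0, 0]) fence_section();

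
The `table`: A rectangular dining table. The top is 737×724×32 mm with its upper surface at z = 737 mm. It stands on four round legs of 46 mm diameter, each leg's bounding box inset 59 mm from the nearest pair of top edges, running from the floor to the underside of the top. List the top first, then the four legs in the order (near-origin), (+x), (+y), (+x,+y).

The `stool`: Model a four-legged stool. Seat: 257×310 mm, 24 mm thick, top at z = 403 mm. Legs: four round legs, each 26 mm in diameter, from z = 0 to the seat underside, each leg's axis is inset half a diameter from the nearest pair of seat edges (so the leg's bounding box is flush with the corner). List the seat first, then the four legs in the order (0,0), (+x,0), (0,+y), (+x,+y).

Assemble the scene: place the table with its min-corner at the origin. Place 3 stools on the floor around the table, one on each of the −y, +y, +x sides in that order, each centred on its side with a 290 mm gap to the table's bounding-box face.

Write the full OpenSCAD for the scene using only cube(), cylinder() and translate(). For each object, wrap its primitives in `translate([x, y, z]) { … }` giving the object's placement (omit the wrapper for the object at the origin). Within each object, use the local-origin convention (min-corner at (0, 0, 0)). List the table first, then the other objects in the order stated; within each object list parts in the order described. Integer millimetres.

translate([0, 0, 705]) cube([737, 724, 32]);
translate([82, 82, 0]) cylinder(h = 705, r = 23);
translate([655, 82, 0]) cylinder(h = 705, r = 23);
translate([82, 642, 0]) cylinder(h = 705, r = 23);
translate([655, 642, 0]) cylinder(h = 705, r = 23);
translate([240, -600, 0]) {
  translate([0, 0, 379]) cube([257, 310, 24]);
  translate([13, 13, 0]) cylinder(h = 379, r = 13);
  translate([244, 13, 0]) cylinder(h = 379, r = 13);
  translate([13, 297, 0]) cylinder(h = 379, r = 13);
  translate([244, 297, 0]) cylinder(h = 379, r = 13);
}
translate([240, 1014, 0]) {
  translate([0, 0, 379]) cube([257, 310, 24]);
  translate([13, 13, 0]) cylinder(h = 379, r = 13);
  translate([244, 13, 0]) cylinder(h = 379, r = 13);
  translate([13, 297, 0]) cylinder(h = 379, r = 13);
  translate([244, 297, 0]) cylinder(h = 379, r = 13);
}
translate([1027, 207, 0]) {
  translate([0, 0, 379]) cube([257, 310, 24]);
  translate([13, 13, 0]) cylinder(h = 379, r = 13);
  translate([244, 13, 0]) cylinder(h = 379, r = 13);
  translate([13, 297, 0]) cylinder(h = 379, r = 13);
  translate([244, 297, 0]) cylinder(h = 379, r = 13);
}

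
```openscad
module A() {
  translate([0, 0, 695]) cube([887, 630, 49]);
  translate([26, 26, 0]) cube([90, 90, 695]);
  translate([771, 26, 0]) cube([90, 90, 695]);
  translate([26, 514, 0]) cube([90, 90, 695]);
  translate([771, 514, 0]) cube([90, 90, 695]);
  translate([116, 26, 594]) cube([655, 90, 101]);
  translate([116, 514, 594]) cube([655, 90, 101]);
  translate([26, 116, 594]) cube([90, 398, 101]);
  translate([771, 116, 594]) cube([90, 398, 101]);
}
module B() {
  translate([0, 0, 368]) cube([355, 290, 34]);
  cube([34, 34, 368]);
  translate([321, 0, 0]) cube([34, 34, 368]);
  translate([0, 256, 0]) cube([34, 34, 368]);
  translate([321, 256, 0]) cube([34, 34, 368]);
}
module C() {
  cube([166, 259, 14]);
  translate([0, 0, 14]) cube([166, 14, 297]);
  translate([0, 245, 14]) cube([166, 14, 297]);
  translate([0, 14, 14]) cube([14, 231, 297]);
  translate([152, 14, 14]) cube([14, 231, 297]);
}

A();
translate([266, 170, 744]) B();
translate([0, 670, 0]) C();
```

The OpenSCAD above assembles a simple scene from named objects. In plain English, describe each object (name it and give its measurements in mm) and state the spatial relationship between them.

A is a table with a 887×630 mm rectangular top, 49 mm thick, top surface at z = 744 mm, supported by four 90×90 mm square legs, each inset 26 mm from the nearest pair of top edges, running from the floor. Four apron rails, 90 mm thick and 101 mm tall, run between adjacent legs with their top edges flush with the underside of the top and their outer faces flush with the legs' outer faces.

B is a four-legged stool. The seat is 355×290 mm, 34 mm thick, top at z = 402 mm. It stands on four square legs, each 34×34 mm in cross-section, from z = 0 to the seat underside, each flush with a corner of the seat.

C is an open storage box with external size 166×259×311 mm and wall thickness 14 mm (the base is also 14 mm thick). The base covers the whole footprint; the four walls stand on the base, with the y-facing walls full-width and the x-facing walls fitting between their inner faces.

The stool is on top of the table, centred. The open box is on the floor beside the table on its +y side.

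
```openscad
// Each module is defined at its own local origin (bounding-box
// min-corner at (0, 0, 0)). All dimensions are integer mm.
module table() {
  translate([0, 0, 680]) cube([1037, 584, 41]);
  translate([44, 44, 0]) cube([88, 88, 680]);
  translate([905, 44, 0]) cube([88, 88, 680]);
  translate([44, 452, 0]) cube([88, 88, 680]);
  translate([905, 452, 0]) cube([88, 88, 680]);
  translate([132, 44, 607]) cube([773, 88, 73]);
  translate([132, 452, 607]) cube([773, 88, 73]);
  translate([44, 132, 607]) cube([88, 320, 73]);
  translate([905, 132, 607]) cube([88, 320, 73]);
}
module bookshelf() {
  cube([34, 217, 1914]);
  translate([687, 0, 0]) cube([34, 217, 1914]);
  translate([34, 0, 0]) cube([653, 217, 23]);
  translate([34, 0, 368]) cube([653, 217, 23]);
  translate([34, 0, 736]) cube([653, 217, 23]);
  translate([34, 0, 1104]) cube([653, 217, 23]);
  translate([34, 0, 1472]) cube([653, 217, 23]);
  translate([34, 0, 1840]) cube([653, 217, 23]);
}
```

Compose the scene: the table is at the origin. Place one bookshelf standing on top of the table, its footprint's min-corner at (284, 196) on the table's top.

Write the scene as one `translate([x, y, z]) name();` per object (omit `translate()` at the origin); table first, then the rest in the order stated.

table();
translate([284, 196, 721]) bookshelf();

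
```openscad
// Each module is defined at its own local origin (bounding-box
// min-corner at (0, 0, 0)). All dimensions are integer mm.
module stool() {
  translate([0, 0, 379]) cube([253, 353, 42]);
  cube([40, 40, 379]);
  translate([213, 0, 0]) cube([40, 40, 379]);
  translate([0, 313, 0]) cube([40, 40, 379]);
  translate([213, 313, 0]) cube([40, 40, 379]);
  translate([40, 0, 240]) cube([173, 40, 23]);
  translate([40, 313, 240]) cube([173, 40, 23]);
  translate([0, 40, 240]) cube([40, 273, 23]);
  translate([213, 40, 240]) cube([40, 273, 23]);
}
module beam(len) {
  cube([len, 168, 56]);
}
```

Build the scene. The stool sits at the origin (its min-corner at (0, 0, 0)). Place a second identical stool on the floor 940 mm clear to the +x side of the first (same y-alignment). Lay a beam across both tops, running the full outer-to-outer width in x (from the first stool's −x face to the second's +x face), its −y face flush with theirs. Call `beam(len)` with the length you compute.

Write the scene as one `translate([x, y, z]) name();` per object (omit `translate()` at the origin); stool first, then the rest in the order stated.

stool();
translate([1193, 0, 0]) stool();
translate([0, 0, 421]) beam(1446);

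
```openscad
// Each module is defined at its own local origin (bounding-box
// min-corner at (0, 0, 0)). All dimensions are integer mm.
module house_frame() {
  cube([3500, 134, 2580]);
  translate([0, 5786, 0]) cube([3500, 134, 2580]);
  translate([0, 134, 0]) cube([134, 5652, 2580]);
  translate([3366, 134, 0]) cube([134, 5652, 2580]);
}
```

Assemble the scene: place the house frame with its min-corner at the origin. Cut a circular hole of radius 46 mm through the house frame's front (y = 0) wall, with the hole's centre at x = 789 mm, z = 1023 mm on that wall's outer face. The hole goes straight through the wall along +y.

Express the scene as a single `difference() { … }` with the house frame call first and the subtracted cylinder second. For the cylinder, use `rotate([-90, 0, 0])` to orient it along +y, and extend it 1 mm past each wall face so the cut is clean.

difference() {
  house_frame();
  translate([789, -1, 1023]) rotate([-90, 0, 0]) cylinder(h = 136, r = 46);
}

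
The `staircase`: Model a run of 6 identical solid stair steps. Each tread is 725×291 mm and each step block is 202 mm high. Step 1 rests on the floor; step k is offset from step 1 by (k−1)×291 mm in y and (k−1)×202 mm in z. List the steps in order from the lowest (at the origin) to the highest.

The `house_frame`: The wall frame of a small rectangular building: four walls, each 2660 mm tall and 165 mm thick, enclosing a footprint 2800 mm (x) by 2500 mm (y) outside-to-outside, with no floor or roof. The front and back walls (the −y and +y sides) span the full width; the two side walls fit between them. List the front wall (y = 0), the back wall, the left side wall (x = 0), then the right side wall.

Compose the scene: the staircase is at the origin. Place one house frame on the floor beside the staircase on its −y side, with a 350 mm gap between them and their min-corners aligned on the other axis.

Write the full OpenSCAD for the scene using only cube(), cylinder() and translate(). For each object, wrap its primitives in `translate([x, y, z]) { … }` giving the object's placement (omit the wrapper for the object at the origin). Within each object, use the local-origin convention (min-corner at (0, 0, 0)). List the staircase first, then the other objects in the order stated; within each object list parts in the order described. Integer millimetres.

cube([725, 291, 202]);
translate([0, 291, 202]) cube([725, 291, 202]);
translate([0, 582, 404]) cube([725, 291, 202]);
translate([0, 873, 606]) cube([725, 291, 202]);
translate([0, 1164, 808]) cube([725, 291, 202]);
translate([0, 1455, 1010]) cube([725, 291, 202]);
translate([0, -2850, 0]) {
  cube([2800, 165, 2660]);
  translate([0, 2335, 0]) cube([2800, 165, 2660]);
  translate([0, 165, 0]) cube([165, 2170, 2660]);
  translate([2635, 165, 0]) cube([165, 2170, 2660]);
}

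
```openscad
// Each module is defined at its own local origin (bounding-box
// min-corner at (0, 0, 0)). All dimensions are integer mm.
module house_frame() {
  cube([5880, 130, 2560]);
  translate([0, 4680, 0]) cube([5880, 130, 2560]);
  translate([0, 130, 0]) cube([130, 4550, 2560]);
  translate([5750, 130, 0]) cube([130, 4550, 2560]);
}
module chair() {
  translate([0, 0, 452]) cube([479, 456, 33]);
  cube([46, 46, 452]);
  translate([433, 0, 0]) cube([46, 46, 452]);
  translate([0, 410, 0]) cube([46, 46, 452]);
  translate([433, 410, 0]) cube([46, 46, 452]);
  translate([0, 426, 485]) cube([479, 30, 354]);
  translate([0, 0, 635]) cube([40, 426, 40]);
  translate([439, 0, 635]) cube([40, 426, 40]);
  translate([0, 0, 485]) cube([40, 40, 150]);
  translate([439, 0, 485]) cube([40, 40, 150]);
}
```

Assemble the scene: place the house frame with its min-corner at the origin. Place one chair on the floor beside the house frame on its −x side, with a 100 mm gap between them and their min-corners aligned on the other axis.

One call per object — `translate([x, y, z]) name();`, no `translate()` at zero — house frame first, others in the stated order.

house_frame();
translate([-579, 0, 0]) chair();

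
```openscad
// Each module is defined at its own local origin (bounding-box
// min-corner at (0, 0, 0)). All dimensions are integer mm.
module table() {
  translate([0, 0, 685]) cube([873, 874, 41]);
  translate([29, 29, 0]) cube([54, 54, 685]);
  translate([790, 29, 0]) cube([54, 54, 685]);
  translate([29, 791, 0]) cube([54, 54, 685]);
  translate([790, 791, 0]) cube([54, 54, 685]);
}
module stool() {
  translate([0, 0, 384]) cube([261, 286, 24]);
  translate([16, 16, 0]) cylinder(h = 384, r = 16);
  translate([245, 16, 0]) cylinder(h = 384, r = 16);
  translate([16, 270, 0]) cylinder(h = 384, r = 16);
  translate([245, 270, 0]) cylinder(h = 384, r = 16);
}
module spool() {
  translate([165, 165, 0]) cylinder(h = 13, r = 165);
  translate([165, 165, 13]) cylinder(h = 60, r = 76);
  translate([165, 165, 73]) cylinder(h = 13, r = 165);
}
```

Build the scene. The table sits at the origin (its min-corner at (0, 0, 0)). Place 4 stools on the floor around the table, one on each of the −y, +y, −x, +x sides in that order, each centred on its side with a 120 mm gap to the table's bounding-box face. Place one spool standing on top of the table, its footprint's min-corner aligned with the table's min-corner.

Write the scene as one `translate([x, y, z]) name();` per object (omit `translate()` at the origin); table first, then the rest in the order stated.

table();
translate([306, -406, 0]) stool();
translate([306, 994, 0]) stool();
translate([-381, 294, 0]) stool();
translate([993, 294, 0]) stool();
translate([0, 0, 726]) spool();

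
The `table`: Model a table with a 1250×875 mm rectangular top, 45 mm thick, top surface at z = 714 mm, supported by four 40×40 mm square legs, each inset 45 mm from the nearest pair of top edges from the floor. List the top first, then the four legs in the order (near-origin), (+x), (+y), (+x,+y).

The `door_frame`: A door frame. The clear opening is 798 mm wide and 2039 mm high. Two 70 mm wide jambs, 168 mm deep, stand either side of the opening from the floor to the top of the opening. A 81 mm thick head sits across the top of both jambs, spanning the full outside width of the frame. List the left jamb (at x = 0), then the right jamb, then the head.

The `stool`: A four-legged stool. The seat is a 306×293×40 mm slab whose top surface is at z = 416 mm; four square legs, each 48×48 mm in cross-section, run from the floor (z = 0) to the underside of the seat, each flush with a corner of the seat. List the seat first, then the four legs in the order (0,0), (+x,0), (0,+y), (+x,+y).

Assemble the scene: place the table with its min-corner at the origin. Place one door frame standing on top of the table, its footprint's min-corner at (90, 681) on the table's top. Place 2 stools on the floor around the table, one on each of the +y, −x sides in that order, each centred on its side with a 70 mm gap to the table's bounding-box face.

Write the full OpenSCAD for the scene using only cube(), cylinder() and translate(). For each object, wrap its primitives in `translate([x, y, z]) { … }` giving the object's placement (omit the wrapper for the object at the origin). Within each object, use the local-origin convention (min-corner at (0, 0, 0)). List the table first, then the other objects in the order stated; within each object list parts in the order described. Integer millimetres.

translate([0, 0, 669]) cube([1250, 875, 45]);
translate([45, 45, 0]) cube([40, 40, 669]);
translate([1165, 45, 0]) cube([40, 40, 669]);
translate([45, 790, 0]) cube([40, 40, 669]);
translate([1165, 790, 0]) cube([40, 40, 669]);
translate([90, 681, 714]) {
  cube([70, 168, 2039]);
  translate([868, 0, 0]) cube([70, 168, 2039]);
  translate([0, 0, 2039]) cube([938, 168, 81]);
}
translate([472, 945, 0]) {
  translate([0, 0, 376]) cube([306, 293, 40]);
  cube([48, 48, 376]);
  translate([258, 0, 0]) cube([48, 48, 376]);
  translate([0, 245, 0]) cube([48, 48, 376]);
  translate([258, 245, 0]) cube([48, 48, 376]);
}
translate([-376, 291, 0]) {
  translate([0, 0, 376]) cube([306, 293, 40]);
  cube([48, 48, 376]);
  translate([258, 0, 0]) cube([48, 48, 376]);
  translate([0, 245, 0]) cube([48, 48, 376]);
  translate([258, 245, 0]) cube([48, 48, 376]);
}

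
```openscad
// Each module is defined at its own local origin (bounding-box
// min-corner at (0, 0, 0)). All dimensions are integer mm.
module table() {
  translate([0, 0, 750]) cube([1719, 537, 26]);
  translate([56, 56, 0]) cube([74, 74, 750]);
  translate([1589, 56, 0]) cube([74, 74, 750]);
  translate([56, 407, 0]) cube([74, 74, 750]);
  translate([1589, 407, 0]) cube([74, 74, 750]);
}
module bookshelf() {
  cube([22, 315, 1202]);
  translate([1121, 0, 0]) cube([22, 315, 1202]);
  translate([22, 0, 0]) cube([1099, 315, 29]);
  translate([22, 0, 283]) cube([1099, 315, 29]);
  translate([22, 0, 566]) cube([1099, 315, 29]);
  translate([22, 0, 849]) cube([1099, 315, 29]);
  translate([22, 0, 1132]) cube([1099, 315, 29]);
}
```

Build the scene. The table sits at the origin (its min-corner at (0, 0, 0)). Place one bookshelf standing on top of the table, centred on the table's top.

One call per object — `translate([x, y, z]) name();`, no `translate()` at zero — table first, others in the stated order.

table();
translate([288, 111, 776]) bookshelf();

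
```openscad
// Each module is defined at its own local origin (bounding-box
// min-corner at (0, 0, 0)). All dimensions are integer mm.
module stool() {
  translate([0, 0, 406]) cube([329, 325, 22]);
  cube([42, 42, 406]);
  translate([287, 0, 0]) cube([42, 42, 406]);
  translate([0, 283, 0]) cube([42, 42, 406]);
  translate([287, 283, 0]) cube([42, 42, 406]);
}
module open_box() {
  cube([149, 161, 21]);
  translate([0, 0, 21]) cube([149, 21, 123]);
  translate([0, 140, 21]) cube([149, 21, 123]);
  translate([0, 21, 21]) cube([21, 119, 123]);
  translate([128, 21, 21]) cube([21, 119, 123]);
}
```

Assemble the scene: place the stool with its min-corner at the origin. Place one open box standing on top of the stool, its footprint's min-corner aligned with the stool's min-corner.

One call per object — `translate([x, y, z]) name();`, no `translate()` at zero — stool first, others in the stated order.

stool();
translate([0, 0, 428]) open_box();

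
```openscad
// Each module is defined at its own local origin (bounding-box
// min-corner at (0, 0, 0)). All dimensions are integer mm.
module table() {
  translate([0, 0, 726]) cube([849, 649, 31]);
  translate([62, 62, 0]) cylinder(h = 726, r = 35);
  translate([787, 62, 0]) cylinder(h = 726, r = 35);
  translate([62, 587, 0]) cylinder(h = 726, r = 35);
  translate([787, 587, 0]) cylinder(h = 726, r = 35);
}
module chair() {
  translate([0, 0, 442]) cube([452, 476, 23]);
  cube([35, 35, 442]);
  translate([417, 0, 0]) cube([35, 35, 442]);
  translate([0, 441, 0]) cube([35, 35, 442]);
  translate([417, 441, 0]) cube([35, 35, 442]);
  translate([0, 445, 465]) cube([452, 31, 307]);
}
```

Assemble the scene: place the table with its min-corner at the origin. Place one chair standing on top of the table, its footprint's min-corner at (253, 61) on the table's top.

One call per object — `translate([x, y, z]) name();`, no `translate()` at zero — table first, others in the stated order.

table();
translate([253, 61, 757]) chair();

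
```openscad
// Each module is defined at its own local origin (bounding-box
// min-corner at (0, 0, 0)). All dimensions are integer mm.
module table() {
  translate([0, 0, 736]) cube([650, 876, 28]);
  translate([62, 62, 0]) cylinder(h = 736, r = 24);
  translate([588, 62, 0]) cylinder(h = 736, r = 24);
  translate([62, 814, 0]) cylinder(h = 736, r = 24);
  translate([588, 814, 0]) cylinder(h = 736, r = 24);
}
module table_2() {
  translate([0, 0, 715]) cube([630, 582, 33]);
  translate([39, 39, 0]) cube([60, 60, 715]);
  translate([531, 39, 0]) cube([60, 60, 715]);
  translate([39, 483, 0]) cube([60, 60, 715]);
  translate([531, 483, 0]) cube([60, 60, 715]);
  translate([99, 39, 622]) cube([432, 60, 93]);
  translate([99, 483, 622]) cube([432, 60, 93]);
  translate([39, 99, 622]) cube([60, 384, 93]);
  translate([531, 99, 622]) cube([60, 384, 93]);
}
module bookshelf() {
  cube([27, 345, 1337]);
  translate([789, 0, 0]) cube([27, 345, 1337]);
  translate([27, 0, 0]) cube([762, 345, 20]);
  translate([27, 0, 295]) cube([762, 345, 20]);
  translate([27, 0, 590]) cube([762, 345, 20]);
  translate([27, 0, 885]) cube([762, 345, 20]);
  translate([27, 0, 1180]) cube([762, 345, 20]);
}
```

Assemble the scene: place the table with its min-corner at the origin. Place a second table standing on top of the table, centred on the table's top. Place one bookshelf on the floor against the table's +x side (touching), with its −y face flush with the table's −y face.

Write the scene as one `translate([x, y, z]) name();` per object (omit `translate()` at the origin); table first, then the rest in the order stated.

table();
translate([10, 147, 764]) table_2();
translate([650, 0, 0]) bookshelf();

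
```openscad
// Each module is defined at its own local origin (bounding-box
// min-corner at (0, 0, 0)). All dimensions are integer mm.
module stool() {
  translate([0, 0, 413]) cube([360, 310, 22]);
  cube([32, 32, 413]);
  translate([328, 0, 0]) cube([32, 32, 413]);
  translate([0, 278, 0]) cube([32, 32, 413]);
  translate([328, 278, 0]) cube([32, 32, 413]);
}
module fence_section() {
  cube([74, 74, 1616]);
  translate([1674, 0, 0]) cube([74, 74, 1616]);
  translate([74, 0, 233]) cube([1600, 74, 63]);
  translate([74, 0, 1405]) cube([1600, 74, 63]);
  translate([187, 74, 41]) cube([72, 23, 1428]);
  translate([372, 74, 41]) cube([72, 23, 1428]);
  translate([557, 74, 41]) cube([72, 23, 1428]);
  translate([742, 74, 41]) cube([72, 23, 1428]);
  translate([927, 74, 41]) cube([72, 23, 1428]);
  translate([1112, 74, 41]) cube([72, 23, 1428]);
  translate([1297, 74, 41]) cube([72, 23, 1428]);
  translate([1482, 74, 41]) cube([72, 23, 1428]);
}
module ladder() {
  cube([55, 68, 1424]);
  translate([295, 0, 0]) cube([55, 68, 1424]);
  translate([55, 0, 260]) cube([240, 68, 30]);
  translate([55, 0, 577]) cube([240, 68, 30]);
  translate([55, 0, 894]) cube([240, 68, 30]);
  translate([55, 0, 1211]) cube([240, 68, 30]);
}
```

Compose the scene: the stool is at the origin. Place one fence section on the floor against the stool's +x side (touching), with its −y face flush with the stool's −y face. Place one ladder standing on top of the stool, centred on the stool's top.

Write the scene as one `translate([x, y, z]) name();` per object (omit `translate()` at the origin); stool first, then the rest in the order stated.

stool();
translate([360, 0, 0]) fence_section();
translate([5, 121, 435]) ladder();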